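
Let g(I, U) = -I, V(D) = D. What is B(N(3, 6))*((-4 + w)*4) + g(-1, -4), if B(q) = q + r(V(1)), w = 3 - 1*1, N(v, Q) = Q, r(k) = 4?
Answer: -79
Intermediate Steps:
w = 2 (w = 3 - 1 = 2)
B(q) = 4 + q (B(q) = q + 4 = 4 + q)
B(N(3, 6))*((-4 + w)*4) + g(-1, -4) = (4 + 6)*((-4 + 2)*4) - 1*(-1) = 10*(-2*4) + 1 = 10*(-8) + 1 = -80 + 1 = -79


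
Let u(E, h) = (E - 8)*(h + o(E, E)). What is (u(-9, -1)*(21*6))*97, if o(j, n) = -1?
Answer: 415548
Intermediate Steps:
u(E, h) = (-1 + h)*(-8 + E) (u(E, h) = (E - 8)*(h - 1) = (-8 + E)*(-1 + h) = (-1 + h)*(-8 + E))
(u(-9, -1)*(21*6))*97 = ((8 - 1*(-9) - 8*(-1) - 9*(-1))*(21*6))*97 = ((8 + 9 + 8 + 9)*126)*97 = (34*126)*97 = 4284*97 = 415548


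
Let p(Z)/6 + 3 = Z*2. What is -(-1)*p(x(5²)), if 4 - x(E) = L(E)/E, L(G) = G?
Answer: 18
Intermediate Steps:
x(E) = 3 (x(E) = 4 - E/E = 4 - 1*1 = 4 - 1 = 3)
p(Z) = -18 + 12*Z (p(Z) = -18 + 6*(Z*2) = -18 + 6*(2*Z) = -18 + 12*Z)
-(-1)*p(x(5²)) = -(-1)*(-18 + 12*3) = -(-1)*(-18 + 36) = -(-1)*18 = -1*(-18) = 18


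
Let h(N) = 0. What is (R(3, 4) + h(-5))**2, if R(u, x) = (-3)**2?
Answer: 81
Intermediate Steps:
R(u, x) = 9
(R(3, 4) + h(-5))**2 = (9 + 0)**2 = 9**2 = 81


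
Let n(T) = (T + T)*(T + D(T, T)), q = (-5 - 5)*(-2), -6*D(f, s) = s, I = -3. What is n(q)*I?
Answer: -2000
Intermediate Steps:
D(f, s) = -s/6
q = 20 (q = -10*(-2) = 20)
n(T) = 5*T²/3 (n(T) = (T + T)*(T - T/6) = (2*T)*(5*T/6) = 5*T²/3)
n(q)*I = ((5/3)*20²)*(-3) = ((5/3)*400)*(-3) = (2000/3)*(-3) = -2000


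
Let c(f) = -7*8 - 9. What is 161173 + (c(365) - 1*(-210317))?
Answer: 371425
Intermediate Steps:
c(f) = -65 (c(f) = -56 - 9 = -65)
161173 + (c(365) - 1*(-210317)) = 161173 + (-65 - 1*(-210317)) = 161173 + (-65 + 210317) = 161173 + 210252 = 371425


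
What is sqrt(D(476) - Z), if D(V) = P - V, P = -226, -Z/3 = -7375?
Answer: I*sqrt(22827) ≈ 151.09*I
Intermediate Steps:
Z = 22125 (Z = -3*(-7375) = 22125)
D(V) = -226 - V
sqrt(D(476) - Z) = sqrt((-226 - 1*476) - 1*22125) = sqrt((-226 - 476) - 22125) = sqrt(-702 - 22125) = sqrt(-22827) = I*sqrt(22827)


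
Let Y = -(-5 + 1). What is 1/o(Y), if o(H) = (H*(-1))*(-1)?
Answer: ¼ ≈ 0.25000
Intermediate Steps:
Y = 4 (Y = -1*(-4) = 4)
o(H) = H (o(H) = -H*(-1) = H)
1/o(Y) = 1/4 = ¼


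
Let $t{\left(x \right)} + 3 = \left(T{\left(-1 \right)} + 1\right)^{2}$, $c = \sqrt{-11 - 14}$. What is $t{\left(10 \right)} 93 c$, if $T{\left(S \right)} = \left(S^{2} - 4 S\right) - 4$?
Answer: $465 i \approx 465.0 i$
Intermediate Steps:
$c = 5 i$ ($c = \sqrt{-25} = 5 i \approx 5.0 i$)
$T{\left(S \right)} = -4 + S^{2} - 4 S$
$t{\left(x \right)} = 1$ ($t{\left(x \right)} = -3 + \left(\left(-4 + \left(-1\right)^{2} - -4\right) + 1\right)^{2} = -3 + \left(\left(-4 + 1 + 4\right) + 1\right)^{2} = -3 + \left(1 + 1\right)^{2} = -3 + 2^{2} = -3 + 4 = 1$)
$t{\left(10 \right)} 93 c = 1 \cdot 93 \cdot 5 i = 93 \cdot 5 i = 465 i$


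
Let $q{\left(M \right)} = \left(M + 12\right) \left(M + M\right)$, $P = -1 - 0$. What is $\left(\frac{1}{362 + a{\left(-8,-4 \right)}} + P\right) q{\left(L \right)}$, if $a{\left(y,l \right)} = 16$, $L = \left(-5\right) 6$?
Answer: $- \frac{7540}{7} \approx -1077.1$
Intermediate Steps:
$P = -1$ ($P = -1 + 0 = -1$)
$L = -30$
$q{\left(M \right)} = 2 M \left(12 + M\right)$ ($q{\left(M \right)} = \left(12 + M\right) 2 M = 2 M \left(12 + M\right)$)
$\left(\frac{1}{362 + a{\left(-8,-4 \right)}} + P\right) q{\left(L \right)} = \left(\frac{1}{362 + 16} - 1\right) 2 \left(-30\right) \left(12 - 30\right) = \left(\frac{1}{378} - 1\right) 2 \left(-30\right) \left(-18\right) = \left(\frac{1}{378} - 1\right) 1080 = \left(- \frac{377}{378}\right) 1080 = - \frac{7540}{7}$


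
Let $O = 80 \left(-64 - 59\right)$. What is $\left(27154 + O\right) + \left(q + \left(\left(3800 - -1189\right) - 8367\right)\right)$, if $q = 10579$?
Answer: $24515$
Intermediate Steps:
$O = -9840$ ($O = 80 \left(-123\right) = -9840$)
$\left(27154 + O\right) + \left(q + \left(\left(3800 - -1189\right) - 8367\right)\right) = \left(27154 - 9840\right) + \left(10579 + \left(\left(3800 - -1189\right) - 8367\right)\right) = 17314 + \left(10579 + \left(\left(3800 + 1189\right) - 8367\right)\right) = 17314 + \left(10579 + \left(4989 - 8367\right)\right) = 17314 + \left(10579 - 3378\right) = 17314 + 7201 = 24515$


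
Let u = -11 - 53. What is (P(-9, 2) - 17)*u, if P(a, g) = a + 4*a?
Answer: 3968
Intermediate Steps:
u = -64
P(a, g) = 5*a
(P(-9, 2) - 17)*u = (5*(-9) - 17)*(-64) = (-45 - 17)*(-64) = -62*(-64) = 3968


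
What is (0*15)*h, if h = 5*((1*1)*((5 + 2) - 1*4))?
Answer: 0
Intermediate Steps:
h = 15 (h = 5*(1*(7 - 4)) = 5*(1*3) = 5*3 = 15)
(0*15)*h = (0*15)*15 = 0*15 = 0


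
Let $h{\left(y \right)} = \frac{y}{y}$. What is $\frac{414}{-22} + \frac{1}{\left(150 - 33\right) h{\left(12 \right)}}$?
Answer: $- \frac{24208}{1287} \approx -18.81$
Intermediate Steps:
$h{\left(y \right)} = 1$
$\frac{414}{-22} + \frac{1}{\left(150 - 33\right) h{\left(12 \right)}} = \frac{414}{-22} + \frac{1}{\left(150 - 33\right) 1} = 414 \left(- \frac{1}{22}\right) + \frac{1}{117} \cdot 1 = - \frac{207}{11} + \frac{1}{117} \cdot 1 = - \frac{207}{11} + \frac{1}{117} = - \frac{24208}{1287}$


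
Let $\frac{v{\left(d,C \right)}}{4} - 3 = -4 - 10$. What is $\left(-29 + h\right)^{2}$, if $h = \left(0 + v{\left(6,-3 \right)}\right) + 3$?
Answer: $4900$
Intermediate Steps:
$v{\left(d,C \right)} = -44$ ($v{\left(d,C \right)} = 12 + 4 \left(-4 - 10\right) = 12 + 4 \left(-14\right) = 12 - 56 = -44$)
$h = -41$ ($h = \left(0 - 44\right) + 3 = -44 + 3 = -41$)
$\left(-29 + h\right)^{2} = \left(-29 - 41\right)^{2} = \left(-70\right)^{2} = 4900$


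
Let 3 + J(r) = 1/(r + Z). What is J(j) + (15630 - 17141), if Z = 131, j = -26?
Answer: -158969/105 ≈ -1514.0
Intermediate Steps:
J(r) = -3 + 1/(131 + r) (J(r) = -3 + 1/(r + 131) = -3 + 1/(131 + r))
J(j) + (15630 - 17141) = (-392 - 3*(-26))/(131 - 26) + (15630 - 17141) = (-392 + 78)/105 - 1511 = (1/105)*(-314) - 1511 = -314/105 - 1511 = -158969/105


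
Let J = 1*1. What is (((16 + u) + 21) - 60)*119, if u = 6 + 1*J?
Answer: -1904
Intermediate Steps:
J = 1
u = 7 (u = 6 + 1*1 = 6 + 1 = 7)
(((16 + u) + 21) - 60)*119 = (((16 + 7) + 21) - 60)*119 = ((23 + 21) - 60)*119 = (44 - 60)*119 = -16*119 = -1904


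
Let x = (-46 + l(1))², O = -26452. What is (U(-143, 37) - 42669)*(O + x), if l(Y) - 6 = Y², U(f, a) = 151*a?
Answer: 924491342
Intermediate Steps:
l(Y) = 6 + Y²
x = 1521 (x = (-46 + (6 + 1²))² = (-46 + (6 + 1))² = (-46 + 7)² = (-39)² = 1521)
(U(-143, 37) - 42669)*(O + x) = (151*37 - 42669)*(-26452 + 1521) = (5587 - 42669)*(-24931) = -37082*(-24931) = 924491342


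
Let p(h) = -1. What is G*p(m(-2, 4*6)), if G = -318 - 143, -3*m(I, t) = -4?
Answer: 461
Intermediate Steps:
m(I, t) = 4/3 (m(I, t) = -⅓*(-4) = 4/3)
G = -461
G*p(m(-2, 4*6)) = -461*(-1) = 461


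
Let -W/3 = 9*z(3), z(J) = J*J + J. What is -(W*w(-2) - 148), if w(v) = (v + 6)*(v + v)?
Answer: -5036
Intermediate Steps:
z(J) = J + J² (z(J) = J² + J = J + J²)
w(v) = 2*v*(6 + v) (w(v) = (6 + v)*(2*v) = 2*v*(6 + v))
W = -324 (W = -27*3*(1 + 3) = -27*3*4 = -27*12 = -3*108 = -324)
-(W*w(-2) - 148) = -(-648*(-2)*(6 - 2) - 148) = -(-648*(-2)*4 - 148) = -(-324*(-16) - 148) = -(5184 - 148) = -1*5036 = -5036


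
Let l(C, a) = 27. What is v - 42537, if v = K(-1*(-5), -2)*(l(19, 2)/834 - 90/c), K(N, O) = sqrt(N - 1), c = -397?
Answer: -2347290678/55183 ≈ -42537.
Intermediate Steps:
K(N, O) = sqrt(-1 + N)
v = 28593/55183 (v = sqrt(-1 - 1*(-5))*(27/834 - 90/(-397)) = sqrt(-1 + 5)*(27*(1/834) - 90*(-1/397)) = sqrt(4)*(9/278 + 90/397) = 2*(28593/110366) = 28593/55183 ≈ 0.51815)
v - 42537 = 28593/55183 - 42537 = -2347290678/55183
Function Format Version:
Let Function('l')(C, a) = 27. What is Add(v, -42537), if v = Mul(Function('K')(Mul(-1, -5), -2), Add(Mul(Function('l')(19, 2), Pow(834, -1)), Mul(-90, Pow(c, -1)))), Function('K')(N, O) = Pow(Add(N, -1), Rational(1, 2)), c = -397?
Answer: Rational(-2347290678, 55183) ≈ -42537.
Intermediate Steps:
Function('K')(N, O) = Pow(Add(-1, N), Rational(1, 2))
v = Rational(28593, 55183) (v = Mul(Pow(Add(-1, Mul(-1, -5)), Rational(1, 2)), Add(Mul(27, Pow(834, -1)), Mul(-90, Pow(-397, -1)))) = Mul(Pow(Add(-1, 5), Rational(1, 2)), Add(Mul(27, Rational(1, 834)), Mul(-90, Rational(-1, 397)))) = Mul(Pow(4, Rational(1, 2)), Add(Rational(9, 278), Rational(90, 397))) = Mul(2, Rational(28593, 110366)) = Rational(28593, 55183) ≈ 0.51815)
Add(v, -42537) = Add(Rational(28593, 55183), -42537) = Rational(-2347290678, 55183)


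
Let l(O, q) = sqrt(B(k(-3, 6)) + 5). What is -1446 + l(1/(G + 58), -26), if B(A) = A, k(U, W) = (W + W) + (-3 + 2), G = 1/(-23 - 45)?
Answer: -1442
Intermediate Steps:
G = -1/68 (G = 1/(-68) = -1/68 ≈ -0.014706)
k(U, W) = -1 + 2*W (k(U, W) = 2*W - 1 = -1 + 2*W)
l(O, q) = 4 (l(O, q) = sqrt((-1 + 2*6) + 5) = sqrt((-1 + 12) + 5) = sqrt(11 + 5) = sqrt(16) = 4)
-1446 + l(1/(G + 58), -26) = -1446 + 4 = -1442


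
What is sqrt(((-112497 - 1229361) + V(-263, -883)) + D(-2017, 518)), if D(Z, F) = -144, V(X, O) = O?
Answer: I*sqrt(1342885) ≈ 1158.8*I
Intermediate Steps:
sqrt(((-112497 - 1229361) + V(-263, -883)) + D(-2017, 518)) = sqrt(((-112497 - 1229361) - 883) - 144) = sqrt((-1341858 - 883) - 144) = sqrt(-1342741 - 144) = sqrt(-1342885) = I*sqrt(1342885)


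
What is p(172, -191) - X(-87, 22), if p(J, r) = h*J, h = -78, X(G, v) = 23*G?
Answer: -11415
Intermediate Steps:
p(J, r) = -78*J
p(172, -191) - X(-87, 22) = -78*172 - 23*(-87) = -13416 - 1*(-2001) = -13416 + 2001 = -11415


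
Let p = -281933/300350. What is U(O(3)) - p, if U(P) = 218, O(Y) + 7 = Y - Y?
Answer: 65758233/300350 ≈ 218.94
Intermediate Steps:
O(Y) = -7 (O(Y) = -7 + (Y - Y) = -7 + 0 = -7)
p = -281933/300350 (p = -281933*1/300350 = -281933/300350 ≈ -0.93868)
U(O(3)) - p = 218 - 1*(-281933/300350) = 218 + 281933/300350 = 65758233/300350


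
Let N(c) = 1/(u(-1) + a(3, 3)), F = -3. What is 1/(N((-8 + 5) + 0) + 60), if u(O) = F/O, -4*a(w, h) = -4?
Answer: 4/241 ≈ 0.016598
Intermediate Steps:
a(w, h) = 1 (a(w, h) = -1/4*(-4) = 1)
u(O) = -3/O
N(c) = 1/4 (N(c) = 1/(-3/(-1) + 1) = 1/(-3*(-1) + 1) = 1/(3 + 1) = 1/4)
1/(N((-8 + 5) + 0) + 60) = 1/(1/4 + 60) = 1/(241/4) = 4/241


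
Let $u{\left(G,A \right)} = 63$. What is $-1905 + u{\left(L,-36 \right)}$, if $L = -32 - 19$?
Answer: $-1842$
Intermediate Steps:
$L = -51$
$-1905 + u{\left(L,-36 \right)} = -1905 + 63 = -1842$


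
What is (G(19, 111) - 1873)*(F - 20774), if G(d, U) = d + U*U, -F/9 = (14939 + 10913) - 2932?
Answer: -2376574218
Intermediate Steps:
F = -206280 (F = -9*((14939 + 10913) - 2932) = -9*(25852 - 2932) = -9*22920 = -206280)
G(d, U) = d + U**2
(G(19, 111) - 1873)*(F - 20774) = ((19 + 111**2) - 1873)*(-206280 - 20774) = ((19 + 12321) - 1873)*(-227054) = (12340 - 1873)*(-227054) = 10467*(-227054) = -2376574218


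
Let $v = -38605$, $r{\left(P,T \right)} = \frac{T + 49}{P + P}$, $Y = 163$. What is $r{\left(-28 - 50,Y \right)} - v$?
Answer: $\frac{1505542}{39} \approx 38604.0$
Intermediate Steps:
$r{\left(P,T \right)} = \frac{49 + T}{2 P}$
$r{\left(-28 - 50,Y \right)} - v = \frac{49 + 163}{2 \left(-28 - 50\right)} - -38605 = \frac{1}{2} \frac{1}{-28 - 50} \cdot 212 + 38605 = \frac{1}{2} \frac{1}{-78} \cdot 212 + 38605 = \frac{1}{2} \left(- \frac{1}{78}\right) 212 + 38605 = - \frac{53}{39} + 38605 = \frac{1505542}{39}$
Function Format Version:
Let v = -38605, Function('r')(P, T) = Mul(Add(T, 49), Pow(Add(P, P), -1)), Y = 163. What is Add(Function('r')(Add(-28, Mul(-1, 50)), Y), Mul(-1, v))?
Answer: Rational(1505542, 39) ≈ 38604.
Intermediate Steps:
Function('r')(P, T) = Mul(Rational(1, 2), Pow(P, -1), Add(49, T)) (Function('r')(P, T) = Mul(Add(49, T), Pow(Mul(2, P), -1)) = Mul(Add(49, T), Mul(Rational(1, 2), Pow(P, -1))) = Mul(Rational(1, 2), Pow(P, -1), Add(49, T)))
Add(Function('r')(Add(-28, Mul(-1, 50)), Y), Mul(-1, v)) = Add(Mul(Rational(1, 2), Pow(Add(-28, Mul(-1, 50)), -1), Add(49, 163)), Mul(-1, -38605)) = Add(Mul(Rational(1, 2), Pow(Add(-28, -50), -1), 212), 38605) = Add(Mul(Rational(1, 2), Pow(-78, -1), 212), 38605) = Add(Mul(Rational(1, 2), Rational(-1, 78), 212), 38605) = Add(Rational(-53, 39), 38605) = Rational(1505542, 39)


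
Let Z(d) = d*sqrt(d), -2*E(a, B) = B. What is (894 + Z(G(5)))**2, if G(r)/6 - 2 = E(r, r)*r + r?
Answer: 763299 - 59004*I*sqrt(33) ≈ 7.633e+5 - 3.3895e+5*I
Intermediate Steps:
E(a, B) = -B/2
G(r) = 12 - 3*r**2 + 6*r (G(r) = 12 + 6*((-r/2)*r + r) = 12 + 6*(-r**2/2 + r) = 12 + 6*(r - r**2/2) = 12 + (-3*r**2 + 6*r) = 12 - 3*r**2 + 6*r)
Z(d) = d**(3/2)
(894 + Z(G(5)))**2 = (894 + (12 - 3*5**2 + 6*5)**(3/2))**2 = (894 + (12 - 3*25 + 30)**(3/2))**2 = (894 + (12 - 75 + 30)**(3/2))**2 = (894 + (-33)**(3/2))**2 = (894 - 33*I*sqrt(33))**2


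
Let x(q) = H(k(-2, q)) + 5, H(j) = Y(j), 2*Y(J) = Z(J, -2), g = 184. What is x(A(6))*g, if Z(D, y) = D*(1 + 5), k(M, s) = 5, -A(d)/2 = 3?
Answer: 3680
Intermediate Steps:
A(d) = -6 (A(d) = -2*3 = -6)
Z(D, y) = 6*D (Z(D, y) = D*6 = 6*D)
Y(J) = 3*J (Y(J) = (6*J)/2 = 3*J)
H(j) = 3*j
x(q) = 20 (x(q) = 3*5 + 5 = 15 + 5 = 20)
x(A(6))*g = 20*184 = 3680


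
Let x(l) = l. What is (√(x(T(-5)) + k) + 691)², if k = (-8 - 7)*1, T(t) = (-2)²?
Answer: (691 + I*√11)² ≈ 4.7747e+5 + 4584.0*I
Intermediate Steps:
T(t) = 4
k = -15 (k = -15*1 = -15)
(√(x(T(-5)) + k) + 691)² = (√(4 - 15) + 691)² = (√(-11) + 691)² = (I*√11 + 691)² = (691 + I*√11)²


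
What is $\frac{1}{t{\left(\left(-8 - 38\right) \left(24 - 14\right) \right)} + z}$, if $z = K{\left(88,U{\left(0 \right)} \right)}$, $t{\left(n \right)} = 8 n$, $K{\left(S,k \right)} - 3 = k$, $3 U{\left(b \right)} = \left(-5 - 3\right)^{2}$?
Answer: $- \frac{3}{10967} \approx -0.00027355$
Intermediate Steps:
$U{\left(b \right)} = \frac{64}{3}$ ($U{\left(b \right)} = \frac{\left(-5 - 3\right)^{2}}{3} = \frac{\left(-8\right)^{2}}{3} = \frac{1}{3} \cdot 64 = \frac{64}{3}$)
$K{\left(S,k \right)} = 3 + k$
$z = \frac{73}{3}$ ($z = 3 + \frac{64}{3} = \frac{73}{3} \approx 24.333$)
$\frac{1}{t{\left(\left(-8 - 38\right) \left(24 - 14\right) \right)} + z} = \frac{1}{8 \left(-8 - 38\right) \left(24 - 14\right) + \frac{73}{3}} = \frac{1}{8 \left(\left(-46\right) 10\right) + \frac{73}{3}} = \frac{1}{8 \left(-460\right) + \frac{73}{3}} = \frac{1}{-3680 + \frac{73}{3}} = \frac{1}{- \frac{10967}{3}} = - \frac{3}{10967}$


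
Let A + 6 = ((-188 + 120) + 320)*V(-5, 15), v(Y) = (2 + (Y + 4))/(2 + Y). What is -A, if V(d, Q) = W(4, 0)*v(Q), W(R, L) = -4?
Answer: 21270/17 ≈ 1251.2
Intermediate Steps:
v(Y) = (6 + Y)/(2 + Y) (v(Y) = (2 + (4 + Y))/(2 + Y) = (6 + Y)/(2 + Y))
V(d, Q) = -4*(6 + Q)/(2 + Q)
A = -21270/17 (A = -6 + ((-188 + 120) + 320)*(4*(-6 - 1*15)/(2 + 15)) = -6 + (-68 + 320)*(4*(-6 - 15)/17) = -6 + 252*(4*(1/17)*(-21)) = -6 + 252*(-84/17) = -6 - 21168/17 = -21270/17 ≈ -1251.2)
-A = -1*(-21270/17) = 21270/17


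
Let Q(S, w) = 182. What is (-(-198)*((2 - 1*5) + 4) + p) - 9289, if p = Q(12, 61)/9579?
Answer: -87082507/9579 ≈ -9091.0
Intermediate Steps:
p = 182/9579 ≈ 0.019000
(-(-198)*((2 - 1*5) + 4) + p) - 9289 = (-(-198)*((2 - 1*5) + 4) + 182/9579) - 9289 = (-(-198)*((2 - 5) + 4) + 182/9579) - 9289 = (-(-198)*(-3 + 4) + 182/9579) - 9289 = (-(-198) + 182/9579) - 9289 = (-22*(-9) + 182/9579) - 9289 = (198 + 182/9579) - 9289 = 1896824/9579 - 9289 = -87082507/9579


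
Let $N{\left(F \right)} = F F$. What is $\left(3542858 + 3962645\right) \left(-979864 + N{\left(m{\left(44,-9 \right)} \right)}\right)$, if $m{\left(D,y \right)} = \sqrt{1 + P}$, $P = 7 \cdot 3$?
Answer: $-7354207070526$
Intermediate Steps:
$P = 21$
$m{\left(D,y \right)} = \sqrt{22}$ ($m{\left(D,y \right)} = \sqrt{1 + 21} = \sqrt{22}$)
$N{\left(F \right)} = F^{2}$
$\left(3542858 + 3962645\right) \left(-979864 + N{\left(m{\left(44,-9 \right)} \right)}\right) = \left(3542858 + 3962645\right) \left(-979864 + \left(\sqrt{22}\right)^{2}\right) = 7505503 \left(-979864 + 22\right) = 7505503 \left(-979842\right) = -7354207070526$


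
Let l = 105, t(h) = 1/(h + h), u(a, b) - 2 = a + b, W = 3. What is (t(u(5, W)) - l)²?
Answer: 4405801/400 ≈ 11015.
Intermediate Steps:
u(a, b) = 2 + a + b (u(a, b) = 2 + (a + b) = 2 + a + b)
t(h) = 1/(2*h)
(t(u(5, W)) - l)² = (1/(2*(2 + 5 + 3)) - 1*105)² = ((½)/10 - 105)² = ((½)*(⅒) - 105)² = (1/20 - 105)² = (-2099/20)² = 4405801/400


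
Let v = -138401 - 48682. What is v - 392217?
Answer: -579300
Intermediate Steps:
v = -187083
v - 392217 = -187083 - 392217 = -579300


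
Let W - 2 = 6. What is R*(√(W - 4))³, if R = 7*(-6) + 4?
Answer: -304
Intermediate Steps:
W = 8 (W = 2 + 6 = 8)
R = -38 (R = -42 + 4 = -38)
R*(√(W - 4))³ = -38*(8 - 4)^(3/2) = -38*(√4)³ = -38*2³ = -38*8 = -304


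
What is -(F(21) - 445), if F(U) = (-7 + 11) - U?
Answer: 462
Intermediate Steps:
F(U) = 4 - U
-(F(21) - 445) = -((4 - 1*21) - 445) = -((4 - 21) - 445) = -(-17 - 445) = -1*(-462) = 462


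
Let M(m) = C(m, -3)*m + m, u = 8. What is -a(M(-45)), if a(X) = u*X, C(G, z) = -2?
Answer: -360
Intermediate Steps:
M(m) = -m (M(m) = -2*m + m = -m)
a(X) = 8*X
-a(M(-45)) = -8*(-1*(-45)) = -8*45 = -1*360 = -360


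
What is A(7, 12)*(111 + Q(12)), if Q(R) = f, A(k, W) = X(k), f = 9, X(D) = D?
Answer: 840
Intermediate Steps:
A(k, W) = k
Q(R) = 9
A(7, 12)*(111 + Q(12)) = 7*(111 + 9) = 7*120 = 840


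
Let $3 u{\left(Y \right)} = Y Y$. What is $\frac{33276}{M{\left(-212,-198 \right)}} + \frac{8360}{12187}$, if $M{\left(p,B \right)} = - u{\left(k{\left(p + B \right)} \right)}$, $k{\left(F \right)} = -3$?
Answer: $- \frac{135169844}{12187} \approx -11091.0$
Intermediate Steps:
$u{\left(Y \right)} = \frac{Y^{2}}{3}$ ($u{\left(Y \right)} = \frac{Y Y}{3} = \frac{Y^{2}}{3}$)
$M{\left(p,B \right)} = -3$ ($M{\left(p,B \right)} = - \frac{\left(-3\right)^{2}}{3} = - \frac{9}{3} = \left(-1\right) 3 = -3$)
$\frac{33276}{M{\left(-212,-198 \right)}} + \frac{8360}{12187} = \frac{33276}{-3} + \frac{8360}{12187} = 33276 \left(- \frac{1}{3}\right) + 8360 \cdot \frac{1}{12187} = -11092 + \frac{8360}{12187} = - \frac{135169844}{12187}$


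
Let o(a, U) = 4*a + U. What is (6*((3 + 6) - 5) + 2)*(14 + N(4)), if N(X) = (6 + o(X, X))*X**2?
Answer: 11180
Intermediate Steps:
o(a, U) = U + 4*a
N(X) = X**2*(6 + 5*X) (N(X) = (6 + (X + 4*X))*X**2 = (6 + 5*X)*X**2 = X**2*(6 + 5*X))
(6*((3 + 6) - 5) + 2)*(14 + N(4)) = (6*((3 + 6) - 5) + 2)*(14 + 4**2*(6 + 5*4)) = (6*(9 - 5) + 2)*(14 + 16*(6 + 20)) = (6*4 + 2)*(14 + 16*26) = (24 + 2)*(14 + 416) = 26*430 = 11180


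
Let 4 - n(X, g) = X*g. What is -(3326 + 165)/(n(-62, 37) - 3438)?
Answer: 3491/1140 ≈ 3.0623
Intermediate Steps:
n(X, g) = 4 - X*g
-(3326 + 165)/(n(-62, 37) - 3438) = -(3326 + 165)/((4 - 1*(-62)*37) - 3438) = -3491/((4 + 2294) - 3438) = -3491/(2298 - 3438) = -3491/(-1140) = -3491*(-1)/1140 = -1*(-3491/1140) = 3491/1140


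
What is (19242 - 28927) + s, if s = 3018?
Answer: -6667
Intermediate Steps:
(19242 - 28927) + s = (19242 - 28927) + 3018 = -9685 + 3018 = -6667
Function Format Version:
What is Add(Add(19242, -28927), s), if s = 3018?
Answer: -6667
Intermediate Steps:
Add(Add(19242, -28927), s) = Add(Add(19242, -28927), 3018) = Add(-9685, 3018) = -6667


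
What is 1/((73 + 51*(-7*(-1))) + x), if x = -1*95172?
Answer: -1/94742 ≈ -1.0555e-5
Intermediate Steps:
x = -95172
1/((73 + 51*(-7*(-1))) + x) = 1/((73 + 51*(-7*(-1))) - 95172) = 1/((73 + 51*7) - 95172) = 1/((73 + 357) - 95172) = 1/(430 - 95172) = 1/(-94742) = -1/94742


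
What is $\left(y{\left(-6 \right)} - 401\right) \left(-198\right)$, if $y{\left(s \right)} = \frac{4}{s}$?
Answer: $79530$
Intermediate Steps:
$\left(y{\left(-6 \right)} - 401\right) \left(-198\right) = \left(\frac{4}{-6} - 401\right) \left(-198\right) = \left(4 \left(- \frac{1}{6}\right) - 401\right) \left(-198\right) = \left(- \frac{2}{3} - 401\right) \left(-198\right) = \left(- \frac{1205}{3}\right) \left(-198\right) = 79530$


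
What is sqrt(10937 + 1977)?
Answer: sqrt(12914) ≈ 113.64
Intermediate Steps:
sqrt(10937 + 1977) = sqrt(12914)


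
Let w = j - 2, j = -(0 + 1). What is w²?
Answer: 9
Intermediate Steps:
j = -1 (j = -1*1 = -1)
w = -3 (w = -1 - 2 = -3)
w² = (-3)² = 9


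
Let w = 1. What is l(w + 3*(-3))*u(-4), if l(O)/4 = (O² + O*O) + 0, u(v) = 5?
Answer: 2560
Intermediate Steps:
l(O) = 8*O² (l(O) = 4*((O² + O*O) + 0) = 4*((O² + O²) + 0) = 4*(2*O² + 0) = 4*(2*O²) = 8*O²)
l(w + 3*(-3))*u(-4) = (8*(1 + 3*(-3))²)*5 = (8*(1 - 9)²)*5 = (8*(-8)²)*5 = (8*64)*5 = 512*5 = 2560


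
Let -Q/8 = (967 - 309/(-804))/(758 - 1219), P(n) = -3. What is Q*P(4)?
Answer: -1555554/30887 ≈ -50.363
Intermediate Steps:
Q = 518518/30887 (Q = -8*(967 - 309/(-804))/(758 - 1219) = -8*(967 - 309*(-1/804))/(-461) = -8*(967 + 103/268)*(-1)/461 = -518518*(-1)/(67*461) = -8*(-259259/123548) = 518518/30887 ≈ 16.788)
Q*P(4) = (518518/30887)*(-3) = -1555554/30887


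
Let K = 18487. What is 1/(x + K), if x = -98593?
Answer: -1/80106 ≈ -1.2483e-5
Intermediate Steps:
1/(x + K) = 1/(-98593 + 18487) = 1/(-80106) = -1/80106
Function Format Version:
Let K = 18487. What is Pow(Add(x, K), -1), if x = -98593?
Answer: Rational(-1, 80106) ≈ -1.2483e-5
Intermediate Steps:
Pow(Add(x, K), -1) = Pow(Add(-98593, 18487), -1) = Pow(-80106, -1) = Rational(-1, 80106)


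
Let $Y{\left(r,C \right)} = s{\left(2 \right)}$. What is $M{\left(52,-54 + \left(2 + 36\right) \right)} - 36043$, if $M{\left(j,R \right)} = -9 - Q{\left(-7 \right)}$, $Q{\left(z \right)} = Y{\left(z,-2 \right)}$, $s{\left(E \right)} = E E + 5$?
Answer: $-36061$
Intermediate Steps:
$s{\left(E \right)} = 5 + E^{2}$ ($s{\left(E \right)} = E^{2} + 5 = 5 + E^{2}$)
$Y{\left(r,C \right)} = 9$ ($Y{\left(r,C \right)} = 5 + 2^{2} = 5 + 4 = 9$)
$Q{\left(z \right)} = 9$
$M{\left(j,R \right)} = -18$ ($M{\left(j,R \right)} = -9 - 9 = -18$)
$M{\left(52,-54 + \left(2 + 36\right) \right)} - 36043 = -18 - 36043 = -36061$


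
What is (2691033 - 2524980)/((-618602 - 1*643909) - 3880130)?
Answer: -166053/5142641 ≈ -0.032289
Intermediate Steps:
(2691033 - 2524980)/((-618602 - 1*643909) - 3880130) = 166053/((-618602 - 643909) - 3880130) = 166053/(-1262511 - 3880130) = 166053/(-5142641) = 166053*(-1/5142641) = -166053/5142641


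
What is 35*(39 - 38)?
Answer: 35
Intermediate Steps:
35*(39 - 38) = 35*1 = 35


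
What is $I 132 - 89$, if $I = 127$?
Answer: $16675$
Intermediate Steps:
$I 132 - 89 = 127 \cdot 132 - 89 = 16764 - 89 = 16675$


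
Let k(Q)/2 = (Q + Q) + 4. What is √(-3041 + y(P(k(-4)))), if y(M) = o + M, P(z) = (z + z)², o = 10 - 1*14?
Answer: I*√2789 ≈ 52.811*I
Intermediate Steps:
k(Q) = 8 + 4*Q (k(Q) = 2*((Q + Q) + 4) = 2*(2*Q + 4) = 2*(4 + 2*Q) = 8 + 4*Q)
o = -4 (o = 10 - 14 = -4)
P(z) = 4*z² (P(z) = (2*z)² = 4*z²)
y(M) = -4 + M
√(-3041 + y(P(k(-4)))) = √(-3041 + (-4 + 4*(8 + 4*(-4))²)) = √(-3041 + (-4 + 4*(8 - 16)²)) = √(-3041 + (-4 + 4*(-8)²)) = √(-3041 + (-4 + 4*64)) = √(-3041 + (-4 + 256)) = √(-3041 + 252) = √(-2789) = I*√2789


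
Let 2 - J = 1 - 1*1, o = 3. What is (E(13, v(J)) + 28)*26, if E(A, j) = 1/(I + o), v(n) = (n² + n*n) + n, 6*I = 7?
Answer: 18356/25 ≈ 734.24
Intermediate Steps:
I = 7/6 (I = (⅙)*7 = 7/6 ≈ 1.1667)
J = 2 (J = 2 - (1 - 1*1) = 2 - (1 - 1) = 2 - 1*0 = 2 + 0 = 2)
v(n) = n + 2*n² (v(n) = (n² + n²) + n = 2*n² + n = n + 2*n²)
E(A, j) = 6/25 (E(A, j) = 1/(7/6 + 3) = 1/(25/6) = 6/25)
(E(13, v(J)) + 28)*26 = (6/25 + 28)*26 = (706/25)*26 = 18356/25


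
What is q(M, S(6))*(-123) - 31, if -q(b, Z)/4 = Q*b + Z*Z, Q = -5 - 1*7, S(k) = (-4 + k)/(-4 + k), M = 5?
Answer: -29059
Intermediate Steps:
S(k) = 1
Q = -12 (Q = -5 - 7 = -12)
q(b, Z) = -4*Z² + 48*b (q(b, Z) = -4*(-12*b + Z*Z) = -4*(-12*b + Z²) = -4*(Z² - 12*b) = -4*Z² + 48*b)
q(M, S(6))*(-123) - 31 = (-4*1² + 48*5)*(-123) - 31 = (-4*1 + 240)*(-123) - 31 = (-4 + 240)*(-123) - 31 = 236*(-123) - 31 = -29028 - 31 = -29059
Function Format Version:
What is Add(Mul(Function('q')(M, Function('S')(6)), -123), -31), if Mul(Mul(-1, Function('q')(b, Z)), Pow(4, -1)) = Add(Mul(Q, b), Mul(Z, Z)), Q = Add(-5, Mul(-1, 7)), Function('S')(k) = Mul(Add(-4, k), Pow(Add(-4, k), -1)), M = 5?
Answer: -29059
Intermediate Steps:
Function('S')(k) = 1
Q = -12 (Q = Add(-5, -7) = -12)
Function('q')(b, Z) = Add(Mul(-4, Pow(Z, 2)), Mul(48, b)) (Function('q')(b, Z) = Mul(-4, Add(Mul(-12, b), Mul(Z, Z))) = Mul(-4, Add(Mul(-12, b), Pow(Z, 2))) = Mul(-4, Add(Pow(Z, 2), Mul(-12, b))) = Add(Mul(-4, Pow(Z, 2)), Mul(48, b)))
Add(Mul(Function('q')(M, Function('S')(6)), -123), -31) = Add(Mul(Add(Mul(-4, Pow(1, 2)), Mul(48, 5)), -123), -31) = Add(Mul(Add(Mul(-4, 1), 240), -123), -31) = Add(Mul(Add(-4, 240), -123), -31) = Add(Mul(236, -123), -31) = Add(-29028, -31) = -29059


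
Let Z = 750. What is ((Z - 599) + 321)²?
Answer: 222784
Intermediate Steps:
((Z - 599) + 321)² = ((750 - 599) + 321)² = (151 + 321)² = 472² = 222784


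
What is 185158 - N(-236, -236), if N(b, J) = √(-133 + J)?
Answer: 185158 - 3*I*√41 ≈ 1.8516e+5 - 19.209*I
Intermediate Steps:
185158 - N(-236, -236) = 185158 - √(-133 - 236) = 185158 - √(-369) = 185158 - 3*I*√41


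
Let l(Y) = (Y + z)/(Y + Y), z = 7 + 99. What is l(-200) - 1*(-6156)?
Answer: 1231247/200 ≈ 6156.2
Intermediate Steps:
z = 106
l(Y) = (106 + Y)/(2*Y) (l(Y) = (Y + 106)/(Y + Y) = (106 + Y)/((2*Y)) = (106 + Y)*(1/(2*Y)) = (106 + Y)/(2*Y))
l(-200) - 1*(-6156) = (½)*(106 - 200)/(-200) - 1*(-6156) = (½)*(-1/200)*(-94) + 6156 = 47/200 + 6156 = 1231247/200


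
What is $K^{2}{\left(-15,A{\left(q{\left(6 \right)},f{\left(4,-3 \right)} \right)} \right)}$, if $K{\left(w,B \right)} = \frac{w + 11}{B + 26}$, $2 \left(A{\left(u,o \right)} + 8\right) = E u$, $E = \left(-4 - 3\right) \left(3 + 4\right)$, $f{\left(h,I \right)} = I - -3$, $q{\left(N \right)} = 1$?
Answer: $\frac{64}{169} \approx 0.3787$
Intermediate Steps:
$f{\left(h,I \right)} = 3 + I$ ($f{\left(h,I \right)} = I + 3 = 3 + I$)
$E = -49$ ($E = \left(-7\right) 7 = -49$)
$A{\left(u,o \right)} = -8 - \frac{49 u}{2}$ ($A{\left(u,o \right)} = -8 + \frac{\left(-49\right) u}{2} = -8 - \frac{49 u}{2}$)
$K{\left(w,B \right)} = \frac{11 + w}{26 + B}$
$K^{2}{\left(-15,A{\left(q{\left(6 \right)},f{\left(4,-3 \right)} \right)} \right)} = \left(\frac{11 - 15}{26 - \frac{65}{2}}\right)^{2} = \left(\frac{1}{26 - \frac{65}{2}} \left(-4\right)\right)^{2} = \left(\frac{1}{- \frac{13}{2}} \left(-4\right)\right)^{2} = \left(\left(- \frac{2}{13}\right) \left(-4\right)\right)^{2} = \left(\frac{8}{13}\right)^{2} = \frac{64}{169}$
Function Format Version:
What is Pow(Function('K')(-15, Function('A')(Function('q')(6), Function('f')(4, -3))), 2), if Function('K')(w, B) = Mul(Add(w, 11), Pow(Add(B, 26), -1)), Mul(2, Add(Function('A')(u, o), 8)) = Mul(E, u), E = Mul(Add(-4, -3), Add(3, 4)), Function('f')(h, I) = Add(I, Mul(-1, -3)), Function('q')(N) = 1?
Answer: Rational(64, 169) ≈ 0.37870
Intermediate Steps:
Function('f')(h, I) = Add(3, I) (Function('f')(h, I) = Add(I, 3) = Add(3, I))
E = -49 (E = Mul(-7, 7) = -49)
Function('A')(u, o) = Add(-8, Mul(Rational(-49, 2), u)) (Function('A')(u, o) = Add(-8, Mul(Rational(1, 2), Mul(-49, u))) = Add(-8, Mul(Rational(-49, 2), u)))
Function('K')(w, B) = Mul(Pow(Add(26, B), -1), Add(11, w)) (Function('K')(w, B) = Mul(Add(11, w), Pow(Add(26, B), -1)) = Mul(Pow(Add(26, B), -1), Add(11, w)))
Pow(Function('K')(-15, Function('A')(Function('q')(6), Function('f')(4, -3))), 2) = Pow(Mul(Pow(Add(26, Add(-8, Mul(Rational(-49, 2), 1))), -1), Add(11, -15)), 2) = Pow(Mul(Pow(Add(26, Add(-8, Rational(-49, 2))), -1), -4), 2) = Pow(Mul(Pow(Add(26, Rational(-65, 2)), -1), -4), 2) = Pow(Mul(Pow(Rational(-13, 2), -1), -4), 2) = Pow(Mul(Rational(-2, 13), -4), 2) = Pow(Rational(8, 13), 2) = Rational(64, 169)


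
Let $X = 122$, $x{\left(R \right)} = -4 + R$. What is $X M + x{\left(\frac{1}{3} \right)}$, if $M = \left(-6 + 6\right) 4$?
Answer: $- \frac{11}{3} \approx -3.6667$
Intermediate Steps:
$M = 0$ ($M = 0 \cdot 4 = 0$)
$X M + x{\left(\frac{1}{3} \right)} = 122 \cdot 0 - \left(4 - \frac{1}{3}\right) = 0 + \left(-4 + \frac{1}{3}\right) = 0 - \frac{11}{3} = - \frac{11}{3}$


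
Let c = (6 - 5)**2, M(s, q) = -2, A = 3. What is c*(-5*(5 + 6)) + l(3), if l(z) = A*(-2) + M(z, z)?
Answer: -63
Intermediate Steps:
l(z) = -8 (l(z) = 3*(-2) - 2 = -6 - 2 = -8)
c = 1 (c = 1**2 = 1)
c*(-5*(5 + 6)) + l(3) = 1*(-5*(5 + 6)) - 8 = 1*(-5*11) - 8 = 1*(-55) - 8 = -55 - 8 = -63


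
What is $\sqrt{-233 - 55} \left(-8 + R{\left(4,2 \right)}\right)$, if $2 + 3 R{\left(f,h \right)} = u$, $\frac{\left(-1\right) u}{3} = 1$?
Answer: $- 116 i \sqrt{2} \approx - 164.05 i$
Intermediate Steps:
$u = -3$ ($u = \left(-3\right) 1 = -3$)
$R{\left(f,h \right)} = - \frac{5}{3}$ ($R{\left(f,h \right)} = - \frac{2}{3} + \frac{1}{3} \left(-3\right) = - \frac{2}{3} - 1 = - \frac{5}{3}$)
$\sqrt{-233 - 55} \left(-8 + R{\left(4,2 \right)}\right) = \sqrt{-233 - 55} \left(-8 - \frac{5}{3}\right) = \sqrt{-288} \left(- \frac{29}{3}\right) = 12 i \sqrt{2} \left(- \frac{29}{3}\right) = - 116 i \sqrt{2}$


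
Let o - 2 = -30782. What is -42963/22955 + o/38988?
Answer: -1160622/436145 ≈ -2.6611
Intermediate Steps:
o = -30780 (o = 2 - 30782 = -30780)
-42963/22955 + o/38988 = -42963/22955 - 30780/38988 = -42963*1/22955 - 30780*1/38988 = -42963/22955 - 15/19 = -1160622/436145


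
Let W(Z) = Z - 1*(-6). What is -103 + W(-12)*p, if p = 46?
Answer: -379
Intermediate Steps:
W(Z) = 6 + Z (W(Z) = Z + 6 = 6 + Z)
-103 + W(-12)*p = -103 + (6 - 12)*46 = -103 - 6*46 = -103 - 276 = -379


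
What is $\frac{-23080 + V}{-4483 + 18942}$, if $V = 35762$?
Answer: $\frac{12682}{14459} \approx 0.8771$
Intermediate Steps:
$\frac{-23080 + V}{-4483 + 18942} = \frac{-23080 + 35762}{-4483 + 18942} = \frac{12682}{14459}$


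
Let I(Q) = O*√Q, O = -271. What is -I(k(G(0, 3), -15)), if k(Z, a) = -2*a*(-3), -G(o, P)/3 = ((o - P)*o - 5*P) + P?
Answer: 813*I*√10 ≈ 2570.9*I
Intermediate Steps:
G(o, P) = 12*P - 3*o*(o - P) (G(o, P) = -3*(((o - P)*o - 5*P) + P) = -3*((o*(o - P) - 5*P) + P) = -3*((-5*P + o*(o - P)) + P) = -3*(-4*P + o*(o - P)) = 12*P - 3*o*(o - P))
k(Z, a) = 6*a
I(Q) = -271*√Q
-I(k(G(0, 3), -15)) = -(-271)*√(6*(-15)) = -(-271)*√(-90) = -(-271)*3*I*√10 = -(-813)*I*√10 = 813*I*√10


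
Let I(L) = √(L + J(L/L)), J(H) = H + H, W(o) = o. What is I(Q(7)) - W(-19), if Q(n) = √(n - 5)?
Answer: 19 + √(2 + √2) ≈ 20.848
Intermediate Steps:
Q(n) = √(-5 + n)
J(H) = 2*H
I(L) = √(2 + L) (I(L) = √(L + 2*(L/L)) = √(L + 2*1) = √(L + 2) = √(2 + L))
I(Q(7)) - W(-19) = √(2 + √(-5 + 7)) - 1*(-19) = √(2 + √2) + 19 = 19 + √(2 + √2)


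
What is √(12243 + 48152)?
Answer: √60395 ≈ 245.75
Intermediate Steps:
√(12243 + 48152) = √60395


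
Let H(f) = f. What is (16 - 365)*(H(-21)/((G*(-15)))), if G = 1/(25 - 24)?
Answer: -2443/5 ≈ -488.60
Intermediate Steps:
G = 1 (G = 1/1 = 1)
(16 - 365)*(H(-21)/((G*(-15)))) = (16 - 365)*(-21/(1*(-15))) = -(-7329)/(-15) = -(-7329)*(-1)/15 = -349*7/5 = -2443/5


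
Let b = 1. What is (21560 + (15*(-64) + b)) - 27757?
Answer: -7156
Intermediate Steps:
(21560 + (15*(-64) + b)) - 27757 = (21560 + (15*(-64) + 1)) - 27757 = (21560 + (-960 + 1)) - 27757 = (21560 - 959) - 27757 = 20601 - 27757 = -7156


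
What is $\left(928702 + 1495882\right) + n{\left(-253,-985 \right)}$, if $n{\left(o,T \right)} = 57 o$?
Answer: $2410163$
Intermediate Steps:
$\left(928702 + 1495882\right) + n{\left(-253,-985 \right)} = \left(928702 + 1495882\right) + 57 \left(-253\right) = 2424584 - 14421 = 2410163$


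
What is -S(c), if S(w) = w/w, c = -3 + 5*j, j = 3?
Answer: -1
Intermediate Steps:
c = 12 (c = -3 + 5*3 = -3 + 15 = 12)
S(w) = 1
-S(c) = -1*1 = -1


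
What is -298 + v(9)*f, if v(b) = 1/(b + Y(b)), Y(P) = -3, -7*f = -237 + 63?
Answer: -2057/7 ≈ -293.86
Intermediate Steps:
f = 174/7 (f = -(-237 + 63)/7 = -⅐*(-174) = 174/7 ≈ 24.857)
v(b) = 1/(-3 + b) (v(b) = 1/(b - 3) = 1/(-3 + b))
-298 + v(9)*f = -298 + (174/7)/(-3 + 9) = -298 + (174/7)/6 = -298 + (⅙)*(174/7) = -298 + 29/7 = -2057/7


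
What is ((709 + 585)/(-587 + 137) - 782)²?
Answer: 31186500409/50625 ≈ 6.1603e+5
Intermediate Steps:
((709 + 585)/(-587 + 137) - 782)² = (1294/(-450) - 782)² = (1294*(-1/450) - 782)² = (-647/225 - 782)² = (-176597/225)² = 31186500409/50625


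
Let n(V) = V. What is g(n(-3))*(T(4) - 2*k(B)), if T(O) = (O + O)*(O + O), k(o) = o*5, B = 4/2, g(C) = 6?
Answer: 264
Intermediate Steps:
B = 2 (B = 4*(½) = 2)
k(o) = 5*o
T(O) = 4*O² (T(O) = (2*O)*(2*O) = 4*O²)
g(n(-3))*(T(4) - 2*k(B)) = 6*(4*4² - 10*2) = 6*(4*16 - 2*10) = 6*(64 - 20) = 6*44 = 264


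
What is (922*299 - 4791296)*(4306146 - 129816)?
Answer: -18858710921940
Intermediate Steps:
(922*299 - 4791296)*(4306146 - 129816) = (275678 - 4791296)*4176330 = -4515618*4176330 = -18858710921940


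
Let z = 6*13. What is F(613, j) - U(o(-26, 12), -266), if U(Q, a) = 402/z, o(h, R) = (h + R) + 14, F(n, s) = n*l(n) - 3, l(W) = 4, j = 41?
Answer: 31770/13 ≈ 2443.8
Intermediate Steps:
F(n, s) = -3 + 4*n (F(n, s) = n*4 - 3 = 4*n - 3 = -3 + 4*n)
z = 78
o(h, R) = 14 + R + h (o(h, R) = (R + h) + 14 = 14 + R + h)
U(Q, a) = 67/13 (U(Q, a) = 402/78 = 402*(1/78) = 67/13)
F(613, j) - U(o(-26, 12), -266) = (-3 + 4*613) - 1*67/13 = (-3 + 2452) - 67/13 = 2449 - 67/13 = 31770/13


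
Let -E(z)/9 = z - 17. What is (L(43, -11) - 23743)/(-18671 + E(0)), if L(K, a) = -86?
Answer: 507/394 ≈ 1.2868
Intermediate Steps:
E(z) = 153 - 9*z (E(z) = -9*(z - 17) = -9*(-17 + z) = 153 - 9*z)
(L(43, -11) - 23743)/(-18671 + E(0)) = (-86 - 23743)/(-18671 + (153 - 9*0)) = -23829/(-18671 + (153 + 0)) = -23829/(-18671 + 153) = -23829/(-18518) = -23829*(-1/18518) = 507/394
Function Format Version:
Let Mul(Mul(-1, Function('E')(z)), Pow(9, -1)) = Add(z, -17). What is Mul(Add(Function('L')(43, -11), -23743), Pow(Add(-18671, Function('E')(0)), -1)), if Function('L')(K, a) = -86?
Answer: Rational(507, 394) ≈ 1.2868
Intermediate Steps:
Function('E')(z) = Add(153, Mul(-9, z)) (Function('E')(z) = Mul(-9, Add(z, -17)) = Mul(-9, Add(-17, z)) = Add(153, Mul(-9, z)))
Mul(Add(Function('L')(43, -11), -23743), Pow(Add(-18671, Function('E')(0)), -1)) = Mul(Add(-86, -23743), Pow(Add(-18671, Add(153, Mul(-9, 0))), -1)) = Mul(-23829, Pow(Add(-18671, Add(153, 0)), -1)) = Mul(-23829, Pow(Add(-18671, 153), -1)) = Mul(-23829, Pow(-18518, -1)) = Mul(-23829, Rational(-1, 18518)) = Rational(507, 394)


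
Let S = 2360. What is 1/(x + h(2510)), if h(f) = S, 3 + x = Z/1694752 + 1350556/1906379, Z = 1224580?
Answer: 807709905752/1904928090626947 ≈ 0.00042401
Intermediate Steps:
x = -1267286947773/807709905752 (x = -3 + (1224580/1694752 + 1350556/1906379) = -3 + (1224580*(1/1694752) + 1350556*(1/1906379)) = -3 + (306145/423688 + 1350556/1906379) = -3 + 1155842769483/807709905752 = -1267286947773/807709905752 ≈ -1.5690)
h(f) = 2360
1/(x + h(2510)) = 1/(-1267286947773/807709905752 + 2360) = 1/(1904928090626947/807709905752) = 807709905752/1904928090626947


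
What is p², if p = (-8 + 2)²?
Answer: 1296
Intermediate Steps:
p = 36 (p = (-6)² = 36)
p² = 36² = 1296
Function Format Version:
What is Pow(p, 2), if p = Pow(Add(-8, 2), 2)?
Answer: 1296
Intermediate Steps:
p = 36 (p = Pow(-6, 2) = 36)
Pow(p, 2) = Pow(36, 2) = 1296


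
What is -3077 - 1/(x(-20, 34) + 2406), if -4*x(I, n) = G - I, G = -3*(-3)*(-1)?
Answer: -29579205/9613 ≈ -3077.0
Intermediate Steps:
G = -9 (G = 9*(-1) = -9)
x(I, n) = 9/4 + I/4 (x(I, n) = -(-9 - I)/4 = 9/4 + I/4)
-3077 - 1/(x(-20, 34) + 2406) = -3077 - 1/((9/4 + (1/4)*(-20)) + 2406) = -3077 - 1/((9/4 - 5) + 2406) = -3077 - 1/(-11/4 + 2406) = -3077 - 1/9613/4 = -3077 - 1*4/9613 = -3077 - 4/9613 = -29579205/9613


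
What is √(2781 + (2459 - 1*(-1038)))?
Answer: √6278 ≈ 79.234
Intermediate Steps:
√(2781 + (2459 - 1*(-1038))) = √(2781 + (2459 + 1038)) = √(2781 + 3497) = √6278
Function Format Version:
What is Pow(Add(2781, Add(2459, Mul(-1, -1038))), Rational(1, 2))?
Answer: Pow(6278, Rational(1, 2)) ≈ 79.234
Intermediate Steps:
Pow(Add(2781, Add(2459, Mul(-1, -1038))), Rational(1, 2)) = Pow(Add(2781, Add(2459, 1038)), Rational(1, 2)) = Pow(Add(2781, 3497), Rational(1, 2)) = Pow(6278, Rational(1, 2))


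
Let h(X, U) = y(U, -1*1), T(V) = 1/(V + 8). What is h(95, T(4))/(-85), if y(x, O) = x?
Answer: -1/1020 ≈ -0.00098039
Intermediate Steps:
T(V) = 1/(8 + V)
h(X, U) = U
h(95, T(4))/(-85) = 1/((8 + 4)*(-85)) = -1/85/12 = (1/12)*(-1/85) = -1/1020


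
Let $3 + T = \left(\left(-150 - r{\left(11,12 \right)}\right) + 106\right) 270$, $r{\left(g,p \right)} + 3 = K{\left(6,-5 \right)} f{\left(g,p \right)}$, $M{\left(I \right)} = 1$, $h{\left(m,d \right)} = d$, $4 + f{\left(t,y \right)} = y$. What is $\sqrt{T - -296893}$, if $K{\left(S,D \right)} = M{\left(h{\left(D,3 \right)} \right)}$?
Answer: $2 \sqrt{70915} \approx 532.6$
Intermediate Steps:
$f{\left(t,y \right)} = -4 + y$
$K{\left(S,D \right)} = 1$
$r{\left(g,p \right)} = -7 + p$ ($r{\left(g,p \right)} = -3 + 1 \left(-4 + p\right) = -3 + \left(-4 + p\right) = -7 + p$)
$T = -13233$ ($T = -3 + \left(\left(-150 - \left(-7 + 12\right)\right) + 106\right) 270 = -3 + \left(\left(-150 - 5\right) + 106\right) 270 = -3 + \left(-155 + 106\right) 270 = -3 - 13230 = -13233$)
$\sqrt{T - -296893} = \sqrt{-13233 - -296893} = \sqrt{-13233 + 296893} = \sqrt{283660} = 2 \sqrt{70915}$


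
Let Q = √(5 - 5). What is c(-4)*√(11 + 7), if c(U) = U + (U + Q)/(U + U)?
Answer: -21*√2/2 ≈ -14.849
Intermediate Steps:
Q = 0 (Q = √0 = 0)
c(U) = ½ + U (c(U) = U + (U + 0)/(U + U) = U + U/((2*U)) = U + U*(1/(2*U)) = U + ½ = ½ + U)
c(-4)*√(11 + 7) = (½ - 4)*√(11 + 7) = -21*√2/2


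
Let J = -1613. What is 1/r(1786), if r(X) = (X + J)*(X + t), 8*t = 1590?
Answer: 4/1373447 ≈ 2.9124e-6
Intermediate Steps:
t = 795/4 (t = (⅛)*1590 = 795/4 ≈ 198.75)
r(X) = (-1613 + X)*(795/4 + X) (r(X) = (X - 1613)*(X + 795/4) = (-1613 + X)*(795/4 + X))
1/r(1786) = 1/(-1282335/4 + 1786² - 5657/4*1786) = 1/(-1282335/4 + 3189796 - 5051701/2) = 1/(1373447/4) = 4/1373447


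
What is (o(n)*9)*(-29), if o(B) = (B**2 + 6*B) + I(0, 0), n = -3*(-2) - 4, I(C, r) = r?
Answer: -4176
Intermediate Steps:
n = 2 (n = 6 - 4 = 2)
o(B) = B**2 + 6*B (o(B) = (B**2 + 6*B) + 0 = B**2 + 6*B)
(o(n)*9)*(-29) = ((2*(6 + 2))*9)*(-29) = ((2*8)*9)*(-29) = (16*9)*(-29) = 144*(-29) = -4176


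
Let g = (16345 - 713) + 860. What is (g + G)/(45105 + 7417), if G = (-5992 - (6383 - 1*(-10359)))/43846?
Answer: 361542749/1151439806 ≈ 0.31399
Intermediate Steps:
g = 16492 (g = 15632 + 860 = 16492)
G = -11367/21923 (G = (-5992 - (6383 + 10359))*(1/43846) = (-5992 - 1*16742)*(1/43846) = (-5992 - 16742)*(1/43846) = -22734*1/43846 = -11367/21923 ≈ -0.51850)
(g + G)/(45105 + 7417) = (16492 - 11367/21923)/(45105 + 7417) = (361542749/21923)/52522 = (361542749/21923)*(1/52522) = 361542749/1151439806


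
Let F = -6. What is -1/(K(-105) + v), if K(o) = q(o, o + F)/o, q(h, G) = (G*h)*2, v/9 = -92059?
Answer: 1/828753 ≈ 1.2066e-6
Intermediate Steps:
v = -828531 (v = 9*(-92059) = -828531)
q(h, G) = 2*G*h
K(o) = -12 + 2*o (K(o) = (2*(o - 6)*o)/o = (2*(-6 + o)*o)/o = (2*o*(-6 + o))/o = -12 + 2*o)
-1/(K(-105) + v) = -1/((-12 + 2*(-105)) - 828531) = -1/((-12 - 210) - 828531) = -1/(-222 - 828531) = -1/(-828753) = -1*(-1/828753) = 1/828753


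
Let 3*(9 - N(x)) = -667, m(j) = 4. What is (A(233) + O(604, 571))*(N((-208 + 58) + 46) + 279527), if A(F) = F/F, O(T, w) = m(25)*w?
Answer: 1917743375/3 ≈ 6.3925e+8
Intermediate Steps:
O(T, w) = 4*w
A(F) = 1
N(x) = 694/3 (N(x) = 9 - ⅓*(-667) = 9 + 667/3 = 694/3)
(A(233) + O(604, 571))*(N((-208 + 58) + 46) + 279527) = (1 + 4*571)*(694/3 + 279527) = (1 + 2284)*(839275/3) = 2285*(839275/3) = 1917743375/3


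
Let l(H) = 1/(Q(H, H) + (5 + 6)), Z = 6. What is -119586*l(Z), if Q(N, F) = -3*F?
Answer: 119586/7 ≈ 17084.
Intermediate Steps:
l(H) = 1/(11 - 3*H) (l(H) = 1/(-3*H + (5 + 6)) = 1/(-3*H + 11) = 1/(11 - 3*H))
-119586*l(Z) = -(-119586)/(-11 + 3*6) = -(-119586)/(-11 + 18) = -(-119586)/7 = -119586*(-⅐) = 119586/7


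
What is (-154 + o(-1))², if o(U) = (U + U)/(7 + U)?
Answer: 214369/9 ≈ 23819.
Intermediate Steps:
o(U) = 2*U/(7 + U) (o(U) = (2*U)/(7 + U) = 2*U/(7 + U))
(-154 + o(-1))² = (-154 + 2*(-1)/(7 - 1))² = (-154 + 2*(-1)/6)² = (-154 + 2*(-1)*(⅙))² = (-154 - ⅓)² = (-463/3)² = 214369/9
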